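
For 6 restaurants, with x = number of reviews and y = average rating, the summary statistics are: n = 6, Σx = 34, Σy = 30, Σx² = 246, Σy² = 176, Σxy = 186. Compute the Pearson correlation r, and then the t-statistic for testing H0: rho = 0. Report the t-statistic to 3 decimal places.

0.952

S_xy = nΣxy − ΣxΣy = 6·186 − 34·30 = 1116 − 1020 = 96
S_xx = nΣx² − (Σx)² = 6·246 − 34² = 1476 − 1156 = 320
S_yy = nΣy² − (Σy)² = 6·176 − 30² = 1056 − 900 = 156
r = S_xy / √(S_xx·S_yy) = 96 / √(320·156) = 96 / √49920 = 96 / 223.4278 = 0.4297
t = r·√(n−2)/√(1−r²) = 0.4297·√4 / √(1−0.184642) = 0.859400 / 0.902972 = 0.952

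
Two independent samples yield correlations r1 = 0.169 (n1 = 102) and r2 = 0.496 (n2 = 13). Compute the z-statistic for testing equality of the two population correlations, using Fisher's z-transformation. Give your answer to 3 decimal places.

-1.125

Fisher z-transforms: z1 = atanh(0.169) = 0.170637, z2 = atanh(0.496) = 0.543987; difference d = -0.373350
Var(d) = 1/99 + 1/10 = 0.0101010 + 0.1000000 = 0.1101010
z = d/√Var(d) = -0.373350 / √0.1101010 = -0.373350 / 0.331815 = -1.125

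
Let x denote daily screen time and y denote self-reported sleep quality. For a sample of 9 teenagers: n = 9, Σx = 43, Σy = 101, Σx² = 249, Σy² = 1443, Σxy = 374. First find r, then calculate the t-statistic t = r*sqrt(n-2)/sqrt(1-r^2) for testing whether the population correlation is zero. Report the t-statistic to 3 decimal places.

S_xy = nΣxy − ΣxΣy = 9·374 − 43·101 = 3366 − 4343 = -977
S_xx = nΣx² − (Σx)² = 9·249 − 43² = 2241 − 1849 = 392
S_yy = nΣy² − (Σy)² = 9·1443 − 101² = 12987 − 10201 = 2786
r = S_xy / √(S_xx·S_yy) = -977 / √(392·2786) = -977 / √1092112 = -977 / 1045.0416 = -0.9349
t = r·√(n−2)/√(1−r²) = -0.9349·√7 / √(1−0.874038) = -2.473513 / 0.354911 = -6.969

-6.969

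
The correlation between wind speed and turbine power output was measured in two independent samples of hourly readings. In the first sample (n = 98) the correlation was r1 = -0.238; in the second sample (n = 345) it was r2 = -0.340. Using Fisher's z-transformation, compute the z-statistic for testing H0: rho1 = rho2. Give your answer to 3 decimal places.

Fisher z-transforms: z1 = atanh(-0.238) = -0.242653, z2 = atanh(-0.340) = -0.354093; difference d = 0.111440
Var(d) = 1/95 + 1/342 = 0.0105263 + 0.0029240 = 0.0134503
z = d/√Var(d) = 0.111440 / √0.0134503 = 0.111440 / 0.115975 = 0.961

0.961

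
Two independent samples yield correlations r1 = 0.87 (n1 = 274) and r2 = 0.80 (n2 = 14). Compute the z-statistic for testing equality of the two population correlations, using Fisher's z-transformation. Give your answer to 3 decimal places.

0.762

Fisher z-transforms: z1 = atanh(0.87) = 1.333080, z2 = atanh(0.80) = 1.098612; difference d = 0.234468
Var(d) = 1/271 + 1/11 = 0.0036900 + 0.0909091 = 0.0945991
z = d/√Var(d) = 0.234468 / √0.0945991 = 0.234468 / 0.307570 = 0.762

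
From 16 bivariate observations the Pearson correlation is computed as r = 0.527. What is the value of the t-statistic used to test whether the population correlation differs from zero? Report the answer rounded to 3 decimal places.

2.320

t = r·√(n−2) / √(1−r²) with r = 0.527, n = 16
  = 0.527·√14 / √(1 − 0.277729)
  = 0.527·3.741657 / 0.849865
  = 1.971853 / 0.849865 = 2.320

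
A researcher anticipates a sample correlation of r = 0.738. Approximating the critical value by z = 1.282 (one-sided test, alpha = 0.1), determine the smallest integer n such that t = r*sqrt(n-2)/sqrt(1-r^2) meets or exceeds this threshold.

Need r·√(n−2)/√(1−r²) ≥ 1.282
√(n−2) ≥ 1.282·√(1−0.544644) / 0.738 = 1.282·0.674801 / 0.738 = 1.1722
n−2 ≥ 1.3741  ⇒  n ≥ 3.3741
Smallest integer n = 4

4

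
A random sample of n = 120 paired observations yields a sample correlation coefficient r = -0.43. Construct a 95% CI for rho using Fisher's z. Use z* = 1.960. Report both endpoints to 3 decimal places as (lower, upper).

Fisher z: z_r = atanh(r) = ½·ln((1+(-0.43))/(1−(-0.43))) = -0.459897
SE(z) = 1/√(n−3) = 1/√117 = 0.092450
95% ⇒ z* = 1.960; margin = 1.960·0.092450 = 0.181202
CI on z-scale: (-0.641099, -0.278695)
Back-transform: tanh(-0.641099) = -0.565647, tanh(-0.278695) = -0.271697

(-0.566, -0.272)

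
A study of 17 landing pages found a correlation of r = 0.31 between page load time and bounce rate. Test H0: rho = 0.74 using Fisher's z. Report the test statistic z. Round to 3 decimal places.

z_r = atanh(0.31) = 0.320545,  z_0 = atanh(0.74) = 0.950479
SE = 1/√(n−3) = 1/√14 = 0.267261
z = (z_r − z_0)/SE = (0.320545 − 0.950479) / 0.267261 = -0.629934 / 0.267261 = -2.357

-2.357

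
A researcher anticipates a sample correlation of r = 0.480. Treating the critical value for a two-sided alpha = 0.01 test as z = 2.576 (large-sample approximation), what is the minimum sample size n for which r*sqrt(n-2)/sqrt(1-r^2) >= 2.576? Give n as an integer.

Need r·√(n−2)/√(1−r²) ≥ 2.576
√(n−2) ≥ 2.576·√(1−0.230400) / 0.480 = 2.576·0.877268 / 0.480 = 4.7080
n−2 ≥ 22.1653  ⇒  n ≥ 24.1653
Smallest integer n = 25

25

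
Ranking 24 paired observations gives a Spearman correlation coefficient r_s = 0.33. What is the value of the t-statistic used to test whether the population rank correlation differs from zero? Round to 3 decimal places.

t = r_s·√(n−2) / √(1−r_s²) with r_s = 0.33, n = 24
  = 0.33·√22 / √(1 − 0.1089)
  = 0.33·4.690416 / 0.943981
  = 1.547837 / 0.943981 = 1.640

1.640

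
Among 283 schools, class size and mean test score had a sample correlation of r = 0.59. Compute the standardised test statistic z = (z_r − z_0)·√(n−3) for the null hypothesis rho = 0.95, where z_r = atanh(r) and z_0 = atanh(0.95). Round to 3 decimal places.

Fisher z: atanh(0.59) = 0.677666, atanh(0.95) = 1.831781
z = (z_r − z_0)·√(n−3) = (0.677666 − 1.831781)·√280 = -1.154115 · 16.733201 = -19.312

-19.312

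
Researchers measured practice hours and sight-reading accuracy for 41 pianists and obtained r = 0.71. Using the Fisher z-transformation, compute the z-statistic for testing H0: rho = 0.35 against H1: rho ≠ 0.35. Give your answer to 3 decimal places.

Fisher z: atanh(0.71) = 0.887184, atanh(0.35) = 0.365444
z = (z_r − z_0)·√(n−3) = (0.887184 − 0.365444)·√38 = 0.521740 · 6.164414 = 3.216

3.216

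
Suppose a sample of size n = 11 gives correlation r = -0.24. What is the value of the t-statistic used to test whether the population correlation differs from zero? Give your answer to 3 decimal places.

-0.742

t = r·√(n−2) / √(1−r²) with r = -0.24, n = 11
  = -0.24·√9 / √(1 − 0.0576)
  = -0.24·3.000000 / 0.970773
  = -0.720000 / 0.970773 = -0.742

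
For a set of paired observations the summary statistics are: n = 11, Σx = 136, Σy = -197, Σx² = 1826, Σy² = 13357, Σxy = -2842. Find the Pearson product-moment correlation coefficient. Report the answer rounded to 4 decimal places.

-0.3409

S_xy = nΣxy − ΣxΣy = 11·(-2842) − 136·(-197) = -31262 − (-26792) = -4470
S_xx = nΣx² − (Σx)² = 11·1826 − 136² = 20086 − 18496 = 1590
S_yy = nΣy² − (Σy)² = 11·13357 − (-197)² = 146927 − 38809 = 108118
r = S_xy / √(S_xx·S_yy) = -4470 / √(1590·108118) = -4470 / √171907620 = -4470 / 13111.3546 = -0.3409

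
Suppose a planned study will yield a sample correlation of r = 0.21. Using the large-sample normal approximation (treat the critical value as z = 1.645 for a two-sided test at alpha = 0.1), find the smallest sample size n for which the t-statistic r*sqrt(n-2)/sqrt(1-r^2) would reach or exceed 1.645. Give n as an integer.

61

Need r·√(n−2)/√(1−r²) ≥ 1.645
√(n−2) ≥ 1.645·√(1−0.0441) / 0.21 = 1.645·0.977701 / 0.21 = 7.6587
n−2 ≥ 58.6557  ⇒  n ≥ 60.6557
Smallest integer n = 61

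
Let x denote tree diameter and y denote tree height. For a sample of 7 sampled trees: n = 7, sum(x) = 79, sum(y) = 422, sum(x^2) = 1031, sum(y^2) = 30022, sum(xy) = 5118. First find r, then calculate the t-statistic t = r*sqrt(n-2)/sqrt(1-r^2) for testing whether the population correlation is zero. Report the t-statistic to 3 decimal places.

Numerator: nΣxy − (Σx)(Σy) = 7·5118 − (79)(422) = 2488
Denominator: √[(nΣx²−(Σx)²)(nΣy²−(Σy)²)]
  nΣx²−(Σx)² = 7·1031 − 6241 = 976;  nΣy²−(Σy)² = 7·30022 − 178084 = 32070
  √(976·32070) = √31300320 = 5594.6689
r = 2488 / 5594.6689 = 0.4447
t = r·√(n−2)/√(1−r²) = 0.4447·√5 / √(1−0.197758) = 0.994379 / 0.895680 = 1.110

1.110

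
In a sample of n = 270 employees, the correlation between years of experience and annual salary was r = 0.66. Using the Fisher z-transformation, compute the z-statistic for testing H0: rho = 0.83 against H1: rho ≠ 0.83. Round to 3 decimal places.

Fisher z: atanh(0.66) = 0.792814, atanh(0.83) = 1.188136
z = (z_r − z_0)·√(n−3) = (0.792814 − 1.188136)·√267 = -0.395322 · 16.340135 = -6.460

-6.460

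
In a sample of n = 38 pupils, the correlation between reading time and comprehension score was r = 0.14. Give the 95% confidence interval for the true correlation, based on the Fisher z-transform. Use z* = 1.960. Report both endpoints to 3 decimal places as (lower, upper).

z_r = atanh(0.14) = 0.140926;  SE = 1/√(n−3) = 1/√35 = 0.169031
z-limits: 0.140926 ± 1.960·0.169031 = 0.140926 ± 0.331301 = [-0.190375, 0.472227]
ρ-limits: (tanh -0.190375, tanh 0.472227) = (-0.188, 0.440)

(-0.188, 0.440)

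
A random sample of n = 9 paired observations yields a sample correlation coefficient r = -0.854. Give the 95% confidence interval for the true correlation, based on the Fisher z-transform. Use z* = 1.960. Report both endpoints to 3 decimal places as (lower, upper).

z_r = atanh(-0.854) = -1.270747;  SE = 1/√(n−3) = 1/√6 = 0.408248
z-limits: -1.270747 ± 1.960·0.408248 = -1.270747 ± 0.800166 = [-2.070913, -0.470581]
ρ-limits: (tanh -2.070913, tanh -0.470581) = (-0.969, -0.439)

(-0.969, -0.439)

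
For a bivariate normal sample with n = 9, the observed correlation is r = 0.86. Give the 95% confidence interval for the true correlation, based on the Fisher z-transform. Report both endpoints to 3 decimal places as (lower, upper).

Fisher z: z_r = atanh(r) = ½·ln((1+0.86)/(1−0.86)) = 1.293345
SE(z) = 1/√(n−3) = 1/√6 = 0.408248
95% ⇒ z* = 1.960; margin = 1.960·0.408248 = 0.800166
CI on z-scale: (0.493179, 2.093511)
Back-transform: tanh(0.493179) = 0.456736, tanh(2.093511) = 0.970072

(0.457, 0.970)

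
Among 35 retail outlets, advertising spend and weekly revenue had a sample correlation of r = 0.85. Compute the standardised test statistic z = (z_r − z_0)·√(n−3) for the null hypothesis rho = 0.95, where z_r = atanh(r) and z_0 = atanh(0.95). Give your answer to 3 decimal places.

-3.256

Fisher z: atanh(0.85) = 1.256153, atanh(0.95) = 1.831781
z = (z_r − z_0)·√(n−3) = (1.256153 − 1.831781)·√32 = -0.575628 · 5.656854 = -3.256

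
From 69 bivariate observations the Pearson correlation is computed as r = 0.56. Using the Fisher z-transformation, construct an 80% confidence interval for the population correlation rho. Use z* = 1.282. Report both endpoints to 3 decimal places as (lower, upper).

(0.442, 0.659)

z_r = atanh(0.56) = 0.632833;  SE = 1/√(n−3) = 1/√66 = 0.123091
z-limits: 0.632833 ± 1.282·0.123091 = 0.632833 ± 0.157803 = [0.475030, 0.790636]
ρ-limits: (tanh 0.475030, tanh 0.790636) = (0.442, 0.659)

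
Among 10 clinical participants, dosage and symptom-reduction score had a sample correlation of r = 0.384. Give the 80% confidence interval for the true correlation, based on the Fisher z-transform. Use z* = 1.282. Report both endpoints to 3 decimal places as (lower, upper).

(-0.080, 0.711)

z_r = atanh(0.384) = 0.404743;  SE = 1/√(n−3) = 1/√7 = 0.377964
z-limits: 0.404743 ± 1.282·0.377964 = 0.404743 ± 0.484550 = [-0.079807, 0.889293]
ρ-limits: (tanh -0.079807, tanh 0.889293) = (-0.080, 0.711)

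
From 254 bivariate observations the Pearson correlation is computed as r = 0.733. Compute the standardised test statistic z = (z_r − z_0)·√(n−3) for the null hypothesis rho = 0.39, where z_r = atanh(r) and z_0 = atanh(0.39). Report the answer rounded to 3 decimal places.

Fisher z: atanh(0.733) = 0.935180, atanh(0.39) = 0.411800
z = (z_r − z_0)·√(n−3) = (0.935180 − 0.411800)·√251 = 0.523380 · 15.842980 = 8.292

8.292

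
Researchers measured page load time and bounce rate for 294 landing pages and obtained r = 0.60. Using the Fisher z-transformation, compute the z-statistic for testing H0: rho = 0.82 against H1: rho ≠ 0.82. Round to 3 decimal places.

Fisher z: atanh(0.60) = 0.693147, atanh(0.82) = 1.156817
z = (z_r − z_0)·√(n−3) = (0.693147 − 1.156817)·√291 = -0.463670 · 17.058722 = -7.910

-7.910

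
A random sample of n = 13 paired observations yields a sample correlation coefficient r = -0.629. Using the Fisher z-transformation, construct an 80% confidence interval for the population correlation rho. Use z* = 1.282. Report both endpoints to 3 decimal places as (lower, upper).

(-0.816, -0.322)

z_r = atanh(-0.629) = -0.739760;  SE = 1/√(n−3) = 1/√10 = 0.316228
z-limits: -0.739760 ± 1.282·0.316228 = -0.739760 ± 0.405404 = [-1.145164, -0.334356]
ρ-limits: (tanh -1.145164, tanh -0.334356) = (-0.816, -0.322)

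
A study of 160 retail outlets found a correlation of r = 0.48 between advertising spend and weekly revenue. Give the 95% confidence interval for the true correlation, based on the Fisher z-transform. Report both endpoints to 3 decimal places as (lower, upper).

Fisher z: z_r = atanh(r) = ½·ln((1+0.48)/(1−0.48)) = 0.522984
SE(z) = 1/√(n−3) = 1/√157 = 0.079809
95% ⇒ z* = 1.960; margin = 1.960·0.079809 = 0.156426
CI on z-scale: (0.366558, 0.679410)
Back-transform: tanh(0.366558) = 0.350977, tanh(0.679410) = 0.591136

(0.351, 0.591)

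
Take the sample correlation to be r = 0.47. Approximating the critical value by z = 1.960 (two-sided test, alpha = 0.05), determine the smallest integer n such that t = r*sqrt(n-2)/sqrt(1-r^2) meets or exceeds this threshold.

r√(n−2)/√(1−r²) ≥ 1.960  ⇔  n−2 ≥ (1.960)²·(1−r²)/r²
(1−r²)/r² = (1−0.2209)/0.2209 = 3.5269
n ≥ 2 + 3.8416·3.5269 = 2 + 13.5489 = 15.5489
⌈15.5489⌉ = 16

16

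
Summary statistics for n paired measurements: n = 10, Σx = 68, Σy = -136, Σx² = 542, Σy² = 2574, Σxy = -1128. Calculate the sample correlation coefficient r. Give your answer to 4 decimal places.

Numerator: nΣxy − (Σx)(Σy) = 10·(-1128) − (68)(-136) = -2032
Denominator: √[(nΣx²−(Σx)²)(nΣy²−(Σy)²)]
  nΣx²−(Σx)² = 10·542 − 4624 = 796;  nΣy²−(Σy)² = 10·2574 − 18496 = 7244
  √(796·7244) = √5766224 = 2401.2963
r = -2032 / 2401.2963 = -0.8462

-0.8462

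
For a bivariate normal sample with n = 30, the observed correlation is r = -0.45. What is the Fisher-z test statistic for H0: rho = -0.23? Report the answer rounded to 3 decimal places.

Fisher z: atanh(-0.45) = -0.484700, atanh(-0.23) = -0.234189
z = (z_r − z_0)·√(n−3) = (-0.484700 − (-0.234189))·√27 = -0.250511 · 5.196152 = -1.302

-1.302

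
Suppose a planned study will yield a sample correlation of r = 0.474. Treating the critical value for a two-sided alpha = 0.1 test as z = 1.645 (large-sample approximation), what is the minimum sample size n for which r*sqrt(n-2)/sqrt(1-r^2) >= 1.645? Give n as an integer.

12

Need r·√(n−2)/√(1−r²) ≥ 1.645
√(n−2) ≥ 1.645·√(1−0.224676) / 0.474 = 1.645·0.880525 / 0.474 = 3.0558
n−2 ≥ 9.3379  ⇒  n ≥ 11.3379
Smallest integer n = 12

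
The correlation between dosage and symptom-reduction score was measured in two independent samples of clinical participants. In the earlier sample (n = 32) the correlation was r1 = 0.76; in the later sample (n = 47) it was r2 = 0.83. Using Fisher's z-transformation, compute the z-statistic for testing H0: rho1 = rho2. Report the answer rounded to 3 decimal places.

z1 = atanh(0.76) = 0.996215,  z2 = atanh(0.83) = 1.188136
SE = √(1/(n1−3) + 1/(n2−3)) = √(1/29 + 1/44) = √(0.0344828 + 0.0227273) = √0.0572101 = 0.239186
z = (z1 − z2)/SE = (0.996215 − 1.188136) / 0.239186 = -0.191921 / 0.239186 = -0.802

-0.802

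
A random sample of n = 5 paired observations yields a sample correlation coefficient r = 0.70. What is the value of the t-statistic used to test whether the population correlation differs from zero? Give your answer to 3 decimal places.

t = r·√(n−2) / √(1−r²) with r = 0.70, n = 5
  = 0.70·√3 / √(1 − 0.4900)
  = 0.70·1.732051 / 0.714143
  = 1.212436 / 0.714143 = 1.698

1.698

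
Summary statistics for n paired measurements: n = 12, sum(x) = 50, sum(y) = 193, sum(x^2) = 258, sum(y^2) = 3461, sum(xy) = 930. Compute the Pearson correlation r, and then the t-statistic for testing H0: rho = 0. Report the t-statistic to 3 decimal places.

Numerator: nΣxy − (Σx)(Σy) = 12·930 − (50)(193) = 1510
Denominator: √[(nΣx²−(Σx)²)(nΣy²−(Σy)²)]
  nΣx²−(Σx)² = 12·258 − 2500 = 596;  nΣy²−(Σy)² = 12·3461 − 37249 = 4283
  √(596·4283) = √2552668 = 1597.7071
r = 1510 / 1597.7071 = 0.9451
t = r·√(n−2)/√(1−r²) = 0.9451·√10 / √(1−0.893214) = 2.988669 / 0.326781 = 9.146

9.146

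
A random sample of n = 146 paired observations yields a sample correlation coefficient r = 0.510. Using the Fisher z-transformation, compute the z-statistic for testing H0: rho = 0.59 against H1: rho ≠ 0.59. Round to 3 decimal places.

-1.374

Fisher z: atanh(0.510) = 0.562730, atanh(0.59) = 0.677666
z = (z_r − z_0)·√(n−3) = (0.562730 − 0.677666)·√143 = -0.114936 · 11.958261 = -1.374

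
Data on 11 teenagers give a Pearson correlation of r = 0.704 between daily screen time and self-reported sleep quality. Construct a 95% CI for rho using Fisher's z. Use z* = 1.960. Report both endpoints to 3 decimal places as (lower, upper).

z_r = atanh(0.704) = 0.875187;  SE = 1/√(n−3) = 1/√8 = 0.353553
z-limits: 0.875187 ± 1.960·0.353553 = 0.875187 ± 0.692964 = [0.182223, 1.568151]
ρ-limits: (tanh 0.182223, tanh 1.568151) = (0.180, 0.917)

(0.180, 0.917)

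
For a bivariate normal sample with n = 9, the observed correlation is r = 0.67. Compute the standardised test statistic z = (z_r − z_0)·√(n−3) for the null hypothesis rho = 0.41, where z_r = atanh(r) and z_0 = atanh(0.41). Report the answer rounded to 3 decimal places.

0.919

z_r = atanh(0.67) = 0.810743,  z_0 = atanh(0.41) = 0.435611
SE = 1/√(n−3) = 1/√6 = 0.408248
z = (z_r − z_0)/SE = (0.810743 − 0.435611) / 0.408248 = 0.375132 / 0.408248 = 0.919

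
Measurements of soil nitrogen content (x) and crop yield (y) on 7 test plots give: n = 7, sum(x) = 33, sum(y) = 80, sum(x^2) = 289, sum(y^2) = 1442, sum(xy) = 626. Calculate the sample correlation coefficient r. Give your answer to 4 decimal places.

0.9378

S_xy = nΣxy − ΣxΣy = 7·626 − 33·80 = 4382 − 2640 = 1742
S_xx = nΣx² − (Σx)² = 7·289 − 33² = 2023 − 1089 = 934
S_yy = nΣy² − (Σy)² = 7·1442 − 80² = 10094 − 6400 = 3694
r = S_xy / √(S_xx·S_yy) = 1742 / √(934·3694) = 1742 / √3450196 = 1742 / 1857.4703 = 0.9378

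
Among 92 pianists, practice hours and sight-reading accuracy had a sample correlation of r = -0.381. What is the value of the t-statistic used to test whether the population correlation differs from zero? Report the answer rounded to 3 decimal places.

t = r·√(n−2) / √(1−r²) with r = -0.381, n = 92
  = -0.381·√90 / √(1 − 0.145161)
  = -0.381·9.486833 / 0.924575
  = -3.614483 / 0.924575 = -3.909

-3.909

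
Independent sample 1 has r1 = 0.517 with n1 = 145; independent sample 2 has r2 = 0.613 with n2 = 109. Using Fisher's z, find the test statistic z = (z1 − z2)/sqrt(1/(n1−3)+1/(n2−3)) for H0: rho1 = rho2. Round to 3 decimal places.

z1 = atanh(0.517) = 0.572237,  z2 = atanh(0.613) = 0.713713
SE = √(1/(n1−3) + 1/(n2−3)) = √(1/142 + 1/106) = √(0.0070423 + 0.0094340) = √0.0164763 = 0.128360
z = (z1 − z2)/SE = (0.572237 − 0.713713) / 0.128360 = -0.141476 / 0.128360 = -1.102

-1.102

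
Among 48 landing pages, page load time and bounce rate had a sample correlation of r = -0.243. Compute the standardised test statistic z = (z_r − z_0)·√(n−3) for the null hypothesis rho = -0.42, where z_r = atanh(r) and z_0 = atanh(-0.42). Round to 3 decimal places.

1.340

Fisher z: atanh(-0.243) = -0.247960, atanh(-0.42) = -0.447692
z = (z_r − z_0)·√(n−3) = (-0.247960 − (-0.447692))·√45 = 0.199732 · 6.708204 = 1.340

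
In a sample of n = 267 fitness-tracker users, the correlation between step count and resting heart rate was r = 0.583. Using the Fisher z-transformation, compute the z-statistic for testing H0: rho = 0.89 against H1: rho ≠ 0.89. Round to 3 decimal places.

z_r = atanh(0.583) = 0.666995,  z_0 = atanh(0.89) = 1.421926
SE = 1/√(n−3) = 1/√264 = 0.061546
z = (z_r − z_0)/SE = (0.666995 − 1.421926) / 0.061546 = -0.754931 / 0.061546 = -12.266

-12.266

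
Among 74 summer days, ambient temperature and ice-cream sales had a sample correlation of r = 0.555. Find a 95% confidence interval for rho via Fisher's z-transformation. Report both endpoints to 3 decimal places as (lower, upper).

Fisher z: z_r = atanh(r) = ½·ln((1+0.555)/(1−0.555)) = 0.625578
SE(z) = 1/√(n−3) = 1/√71 = 0.118678
95% ⇒ z* = 1.960; margin = 1.960·0.118678 = 0.232609
CI on z-scale: (0.392969, 0.858187)
Back-transform: tanh(0.392969) = 0.373917, tanh(0.858187) = 0.695322

(0.374, 0.695)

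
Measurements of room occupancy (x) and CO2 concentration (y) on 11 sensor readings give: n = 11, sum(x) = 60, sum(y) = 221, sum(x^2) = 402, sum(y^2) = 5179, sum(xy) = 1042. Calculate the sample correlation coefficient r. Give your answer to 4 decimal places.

Numerator: nΣxy − (Σx)(Σy) = 11·1042 − (60)(221) = -1798
Denominator: √[(nΣx²−(Σx)²)(nΣy²−(Σy)²)]
  nΣx²−(Σx)² = 11·402 − 3600 = 822;  nΣy²−(Σy)² = 11·5179 − 48841 = 8128
  √(822·8128) = √6681216 = 2584.8048
r = -1798 / 2584.8048 = -0.6956

-0.6956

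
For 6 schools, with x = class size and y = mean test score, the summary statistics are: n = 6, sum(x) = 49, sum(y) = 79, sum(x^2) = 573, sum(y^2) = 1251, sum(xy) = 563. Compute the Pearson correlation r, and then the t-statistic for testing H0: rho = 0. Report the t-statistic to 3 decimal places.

S_xy = nΣxy − ΣxΣy = 6·563 − 49·79 = 3378 − 3871 = -493
S_xx = nΣx² − (Σx)² = 6·573 − 49² = 3438 − 2401 = 1037
S_yy = nΣy² − (Σy)² = 6·1251 − 79² = 7506 − 6241 = 1265
r = S_xy / √(S_xx·S_yy) = -493 / √(1037·1265) = -493 / √1311805 = -493 / 1145.3406 = -0.4304
t = r·√(n−2)/√(1−r²) = -0.4304·√4 / √(1−0.185244) = -0.860800 / 0.902638 = -0.954

-0.954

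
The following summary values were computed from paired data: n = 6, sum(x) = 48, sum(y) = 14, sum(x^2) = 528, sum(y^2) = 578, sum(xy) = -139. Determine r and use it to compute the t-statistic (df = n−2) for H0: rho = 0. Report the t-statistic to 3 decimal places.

-4.029

Numerator: nΣxy − (Σx)(Σy) = 6·(-139) − (48)(14) = -1506
Denominator: √[(nΣx²−(Σx)²)(nΣy²−(Σy)²)]
  nΣx²−(Σx)² = 6·528 − 2304 = 864;  nΣy²−(Σy)² = 6·578 − 196 = 3272
  √(864·3272) = √2827008 = 1681.3709
r = -1506 / 1681.3709 = -0.8957
t = r·√(n−2)/√(1−r²) = -0.8957·√4 / √(1−0.802278) = -1.791400 / 0.444659 = -4.029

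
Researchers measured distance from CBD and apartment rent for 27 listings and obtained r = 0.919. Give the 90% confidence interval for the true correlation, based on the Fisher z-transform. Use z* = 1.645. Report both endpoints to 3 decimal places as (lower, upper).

(0.847, 0.958)

Fisher z: z_r = atanh(r) = ½·ln((1+0.919)/(1−0.919)) = 1.582555
SE(z) = 1/√(n−3) = 1/√24 = 0.204124
90% ⇒ z* = 1.645; margin = 1.645·0.204124 = 0.335784
CI on z-scale: (1.246771, 1.918339)
Back-transform: tanh(1.246771) = 0.847376, tanh(1.918339) = 0.957780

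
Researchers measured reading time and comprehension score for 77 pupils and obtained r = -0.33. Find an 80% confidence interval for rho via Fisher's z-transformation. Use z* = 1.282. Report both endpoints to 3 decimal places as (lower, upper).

Fisher z: z_r = atanh(r) = ½·ln((1+(-0.33))/(1−(-0.33))) = -0.342828
SE(z) = 1/√(n−3) = 1/√74 = 0.116248
80% ⇒ z* = 1.282; margin = 1.282·0.116248 = 0.149030
CI on z-scale: (-0.491858, -0.193798)
Back-transform: tanh(-0.491858) = -0.455690, tanh(-0.193798) = -0.191408

(-0.456, -0.191)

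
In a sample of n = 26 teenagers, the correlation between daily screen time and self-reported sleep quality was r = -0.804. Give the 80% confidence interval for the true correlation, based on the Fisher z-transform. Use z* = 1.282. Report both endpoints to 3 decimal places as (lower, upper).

(-0.880, -0.687)

z_r = atanh(-0.804) = -1.109824;  SE = 1/√(n−3) = 1/√23 = 0.208514
z-limits: -1.109824 ± 1.282·0.208514 = -1.109824 ± 0.267315 = [-1.377139, -0.842509]
ρ-limits: (tanh -1.377139, tanh -0.842509) = (-0.880, -0.687)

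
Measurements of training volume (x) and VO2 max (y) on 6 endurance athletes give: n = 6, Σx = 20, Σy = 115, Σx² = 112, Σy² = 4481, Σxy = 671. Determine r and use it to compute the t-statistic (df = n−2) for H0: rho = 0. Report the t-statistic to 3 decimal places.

4.022

S_xy = nΣxy − ΣxΣy = 6·671 − 20·115 = 4026 − 2300 = 1726
S_xx = nΣx² − (Σx)² = 6·112 − 20² = 672 − 400 = 272
S_yy = nΣy² − (Σy)² = 6·4481 − 115² = 26886 − 13225 = 13661
r = S_xy / √(S_xx·S_yy) = 1726 / √(272·13661) = 1726 / √3715792 = 1726 / 1927.6390 = 0.8954
t = r·√(n−2)/√(1−r²) = 0.8954·√4 / √(1−0.801741) = 1.790800 / 0.445263 = 4.022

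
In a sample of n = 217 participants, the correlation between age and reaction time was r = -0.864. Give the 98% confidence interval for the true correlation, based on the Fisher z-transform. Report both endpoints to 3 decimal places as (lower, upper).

(-0.899, -0.818)

z_r = atanh(-0.864) = -1.308913;  SE = 1/√(n−3) = 1/√214 = 0.068359
z-limits: -1.308913 ± 2.326·0.068359 = -1.308913 ± 0.159003 = [-1.467916, -1.149910]
ρ-limits: (tanh -1.467916, tanh -1.149910) = (-0.899, -0.818)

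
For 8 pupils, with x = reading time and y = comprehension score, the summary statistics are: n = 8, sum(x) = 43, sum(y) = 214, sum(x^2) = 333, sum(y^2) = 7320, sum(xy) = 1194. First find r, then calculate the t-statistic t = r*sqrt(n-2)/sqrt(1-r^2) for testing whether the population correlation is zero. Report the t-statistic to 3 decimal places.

0.267

S_xy = nΣxy − ΣxΣy = 8·1194 − 43·214 = 9552 − 9202 = 350
S_xx = nΣx² − (Σx)² = 8·333 − 43² = 2664 − 1849 = 815
S_yy = nΣy² − (Σy)² = 8·7320 − 214² = 58560 − 45796 = 12764
r = S_xy / √(S_xx·S_yy) = 350 / √(815·12764) = 350 / √10402660 = 350 / 3225.3155 = 0.1085
t = r·√(n−2)/√(1−r²) = 0.1085·√6 / √(1−0.011772) = 0.265770 / 0.994097 = 0.267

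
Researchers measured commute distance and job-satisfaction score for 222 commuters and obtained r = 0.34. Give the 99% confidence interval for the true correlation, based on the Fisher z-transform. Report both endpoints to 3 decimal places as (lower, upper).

Fisher z: z_r = atanh(r) = ½·ln((1+0.34)/(1−0.34)) = 0.354093
SE(z) = 1/√(n−3) = 1/√219 = 0.067574
99% ⇒ z* = 2.576; margin = 2.576·0.067574 = 0.174071
CI on z-scale: (0.180022, 0.528164)
Back-transform: tanh(0.180022) = 0.178102, tanh(0.528164) = 0.483976

(0.178, 0.484)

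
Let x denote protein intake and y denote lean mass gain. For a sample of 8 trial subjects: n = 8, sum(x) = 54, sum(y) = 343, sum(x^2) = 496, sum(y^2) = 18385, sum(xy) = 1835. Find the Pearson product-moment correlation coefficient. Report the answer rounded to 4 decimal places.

S_xy = nΣxy − ΣxΣy = 8·1835 − 54·343 = 14680 − 18522 = -3842
S_xx = nΣx² − (Σx)² = 8·496 − 54² = 3968 − 2916 = 1052
S_yy = nΣy² − (Σy)² = 8·18385 − 343² = 147080 − 117649 = 29431
r = S_xy / √(S_xx·S_yy) = -3842 / √(1052·29431) = -3842 / √30961412 = -3842 / 5564.2980 = -0.6905

-0.6905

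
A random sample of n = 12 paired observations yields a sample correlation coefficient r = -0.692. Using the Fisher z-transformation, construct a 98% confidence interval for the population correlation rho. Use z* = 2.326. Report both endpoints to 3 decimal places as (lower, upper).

Fisher z: z_r = atanh(r) = ½·ln((1+(-0.692))/(1−(-0.692))) = -0.851783
SE(z) = 1/√(n−3) = 1/√9 = 0.333333
98% ⇒ z* = 2.326; margin = 2.326·0.333333 = 0.775333
CI on z-scale: (-1.627116, -0.076450)
Back-transform: tanh(-1.627116) = -0.925650, tanh(-0.076450) = -0.076301

(-0.926, -0.076)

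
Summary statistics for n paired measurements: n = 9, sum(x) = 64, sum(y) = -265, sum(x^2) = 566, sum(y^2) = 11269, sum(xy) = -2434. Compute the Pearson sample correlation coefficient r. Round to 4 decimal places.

S_xy = nΣxy − ΣxΣy = 9·(-2434) − 64·(-265) = -21906 − (-16960) = -4946
S_xx = nΣx² − (Σx)² = 9·566 − 64² = 5094 − 4096 = 998
S_yy = nΣy² − (Σy)² = 9·11269 − (-265)² = 101421 − 70225 = 31196
r = S_xy / √(S_xx·S_yy) = -4946 / √(998·31196) = -4946 / √31133608 = -4946 / 5579.7498 = -0.8864

-0.8864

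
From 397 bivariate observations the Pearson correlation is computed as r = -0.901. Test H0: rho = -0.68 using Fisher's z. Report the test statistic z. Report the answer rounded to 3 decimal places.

-12.870

Fisher z: atanh(-0.901) = -1.477508, atanh(-0.68) = -0.829114
z = (z_r − z_0)·√(n−3) = (-1.477508 − (-0.829114))·√394 = -0.648394 · 19.849433 = -12.870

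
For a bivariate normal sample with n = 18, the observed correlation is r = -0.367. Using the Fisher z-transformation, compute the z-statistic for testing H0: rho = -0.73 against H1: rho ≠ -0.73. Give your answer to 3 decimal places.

Fisher z: atanh(-0.367) = -0.384952, atanh(-0.73) = -0.928727
z = (z_r − z_0)·√(n−3) = (-0.384952 − (-0.928727))·√15 = 0.543775 · 3.872983 = 2.106

2.106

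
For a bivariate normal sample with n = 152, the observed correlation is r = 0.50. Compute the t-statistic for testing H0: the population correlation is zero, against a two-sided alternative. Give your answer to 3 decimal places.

7.071

1 − r² = 1 − 0.2500 = 0.7500;  √(1−r²) = 0.866025
√(n−2) = √150 = 12.247449
t = r·√(n−2)/√(1−r²) = 0.50 · 12.247449 / 0.866025 = 7.071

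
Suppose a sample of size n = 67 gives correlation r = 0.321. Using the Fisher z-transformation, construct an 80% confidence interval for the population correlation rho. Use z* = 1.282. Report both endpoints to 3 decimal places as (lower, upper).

z_r = atanh(0.321) = 0.332762;  SE = 1/√(n−3) = 1/√64 = 0.125000
z-limits: 0.332762 ± 1.282·0.125000 = 0.332762 ± 0.160250 = [0.172512, 0.493012]
ρ-limits: (tanh 0.172512, tanh 0.493012) = (0.171, 0.457)

(0.171, 0.457)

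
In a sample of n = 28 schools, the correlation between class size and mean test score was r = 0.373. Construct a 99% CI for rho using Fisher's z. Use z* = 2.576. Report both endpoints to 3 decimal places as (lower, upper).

(-0.123, 0.720)

z_r = atanh(0.373) = 0.391903;  SE = 1/√(n−3) = 1/√25 = 0.200000
z-limits: 0.391903 ± 2.576·0.200000 = 0.391903 ± 0.515200 = [-0.123297, 0.907103]
ρ-limits: (tanh -0.123297, tanh 0.907103) = (-0.123, 0.720)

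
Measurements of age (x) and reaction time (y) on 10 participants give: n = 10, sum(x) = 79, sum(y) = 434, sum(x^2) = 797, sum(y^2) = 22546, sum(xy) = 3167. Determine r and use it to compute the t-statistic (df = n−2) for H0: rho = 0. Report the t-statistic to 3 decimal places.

-0.977

S_xy = nΣxy − ΣxΣy = 10·3167 − 79·434 = 31670 − 34286 = -2616
S_xx = nΣx² − (Σx)² = 10·797 − 79² = 7970 − 6241 = 1729
S_yy = nΣy² − (Σy)² = 10·22546 − 434² = 225460 − 188356 = 37104
r = S_xy / √(S_xx·S_yy) = -2616 / √(1729·37104) = -2616 / √64152816 = -2616 / 8009.5453 = -0.3266
t = r·√(n−2)/√(1−r²) = -0.3266·√8 / √(1−0.106668) = -0.923764 / 0.945162 = -0.977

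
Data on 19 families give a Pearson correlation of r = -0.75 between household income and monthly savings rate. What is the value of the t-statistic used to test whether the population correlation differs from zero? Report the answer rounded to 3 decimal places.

-4.675

1 − r² = 1 − 0.5625 = 0.4375;  √(1−r²) = 0.661438
√(n−2) = √17 = 4.123106
t = r·√(n−2)/√(1−r²) = -0.75 · 4.123106 / 0.661438 = -4.675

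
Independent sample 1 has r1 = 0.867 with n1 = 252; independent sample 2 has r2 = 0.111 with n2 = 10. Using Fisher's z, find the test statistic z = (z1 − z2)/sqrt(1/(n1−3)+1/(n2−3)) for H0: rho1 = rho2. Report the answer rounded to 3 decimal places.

3.156

Fisher z-transforms: z1 = atanh(0.867) = 1.320870, z2 = atanh(0.111) = 0.111459; difference d = 1.209411
Var(d) = 1/249 + 1/7 = 0.0040161 + 0.1428571 = 0.1468732
z = d/√Var(d) = 1.209411 / √0.1468732 = 1.209411 / 0.383240 = 3.156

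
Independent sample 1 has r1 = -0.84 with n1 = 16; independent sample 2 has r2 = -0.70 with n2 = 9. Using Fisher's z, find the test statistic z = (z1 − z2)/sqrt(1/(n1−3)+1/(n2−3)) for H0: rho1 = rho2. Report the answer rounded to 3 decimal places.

-0.717

Fisher z-transforms: z1 = atanh(-0.84) = -1.221174, z2 = atanh(-0.70) = -0.867301; difference d = -0.353873
Var(d) = 1/13 + 1/6 = 0.0769231 + 0.1666667 = 0.2435898
z = d/√Var(d) = -0.353873 / √0.2435898 = -0.353873 / 0.493548 = -0.717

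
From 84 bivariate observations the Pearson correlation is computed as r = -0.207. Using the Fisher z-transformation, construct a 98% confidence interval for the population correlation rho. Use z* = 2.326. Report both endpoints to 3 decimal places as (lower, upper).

Fisher z: z_r = atanh(r) = ½·ln((1+(-0.207))/(1−(-0.207))) = -0.210035
SE(z) = 1/√(n−3) = 1/√81 = 0.111111
98% ⇒ z* = 2.326; margin = 2.326·0.111111 = 0.258444
CI on z-scale: (-0.468479, 0.048409)
Back-transform: tanh(-0.468479) = -0.436970, tanh(0.048409) = 0.048371

(-0.437, 0.048)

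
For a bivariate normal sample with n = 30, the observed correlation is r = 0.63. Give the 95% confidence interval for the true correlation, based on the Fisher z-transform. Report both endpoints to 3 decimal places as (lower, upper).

z_r = atanh(0.63) = 0.741416;  SE = 1/√(n−3) = 1/√27 = 0.192450
z-limits: 0.741416 ± 1.960·0.192450 = 0.741416 ± 0.377202 = [0.364214, 1.118618]
ρ-limits: (tanh 0.364214, tanh 1.118618) = (0.349, 0.807)

(0.349, 0.807)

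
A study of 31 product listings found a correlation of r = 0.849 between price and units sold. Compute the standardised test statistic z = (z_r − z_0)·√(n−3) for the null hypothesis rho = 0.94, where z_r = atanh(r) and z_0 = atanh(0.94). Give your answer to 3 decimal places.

Fisher z: atanh(0.849) = 1.252560, atanh(0.94) = 1.738049
z = (z_r − z_0)·√(n−3) = (1.252560 − 1.738049)·√28 = -0.485489 · 5.291503 = -2.569

-2.569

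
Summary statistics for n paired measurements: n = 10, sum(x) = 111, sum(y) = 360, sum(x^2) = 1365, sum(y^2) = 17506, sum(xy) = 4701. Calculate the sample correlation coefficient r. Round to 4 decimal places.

S_xy = nΣxy − ΣxΣy = 10·4701 − 111·360 = 47010 − 39960 = 7050
S_xx = nΣx² − (Σx)² = 10·1365 − 111² = 13650 − 12321 = 1329
S_yy = nΣy² − (Σy)² = 10·17506 − 360² = 175060 − 129600 = 45460
r = S_xy / √(S_xx·S_yy) = 7050 / √(1329·45460) = 7050 / √60416340 = 7050 / 7772.7949 = 0.9070

0.9070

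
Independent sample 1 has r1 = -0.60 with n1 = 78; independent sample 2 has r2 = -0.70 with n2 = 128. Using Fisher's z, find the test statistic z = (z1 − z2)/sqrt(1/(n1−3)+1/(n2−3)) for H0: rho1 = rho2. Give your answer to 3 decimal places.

z1 = atanh(-0.60) = -0.693147,  z2 = atanh(-0.70) = -0.867301
SE = √(1/(n1−3) + 1/(n2−3)) = √(1/75 + 1/125) = √(0.0133333 + 0.0080000) = √0.0213333 = 0.146059
z = (z1 − z2)/SE = (-0.693147 − (-0.867301)) / 0.146059 = 0.174154 / 0.146059 = 1.192

1.192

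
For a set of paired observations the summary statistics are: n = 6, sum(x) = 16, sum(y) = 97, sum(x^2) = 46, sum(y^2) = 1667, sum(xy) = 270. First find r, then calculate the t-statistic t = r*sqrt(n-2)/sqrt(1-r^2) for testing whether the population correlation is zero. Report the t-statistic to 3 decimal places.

1.599

Numerator: nΣxy − (Σx)(Σy) = 6·270 − (16)(97) = 68
Denominator: √[(nΣx²−(Σx)²)(nΣy²−(Σy)²)]
  nΣx²−(Σx)² = 6·46 − 256 = 20;  nΣy²−(Σy)² = 6·1667 − 9409 = 593
  √(20·593) = √11860 = 108.9036
r = 68 / 108.9036 = 0.6244
t = r·√(n−2)/√(1−r²) = 0.6244·√4 / √(1−0.389875) = 1.248800 / 0.781105 = 1.599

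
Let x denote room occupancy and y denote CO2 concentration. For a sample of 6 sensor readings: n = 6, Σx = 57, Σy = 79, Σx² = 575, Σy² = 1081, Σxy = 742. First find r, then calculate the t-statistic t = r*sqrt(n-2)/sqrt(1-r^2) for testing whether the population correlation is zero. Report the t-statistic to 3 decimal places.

Numerator: nΣxy − (Σx)(Σy) = 6·742 − (57)(79) = -51
Denominator: √[(nΣx²−(Σx)²)(nΣy²−(Σy)²)]
  nΣx²−(Σx)² = 6·575 − 3249 = 201;  nΣy²−(Σy)² = 6·1081 − 6241 = 245
  √(201·245) = √49245 = 221.9121
r = -51 / 221.9121 = -0.2298
t = r·√(n−2)/√(1−r²) = -0.2298·√4 / √(1−0.052808) = -0.459600 / 0.973238 = -0.472

-0.472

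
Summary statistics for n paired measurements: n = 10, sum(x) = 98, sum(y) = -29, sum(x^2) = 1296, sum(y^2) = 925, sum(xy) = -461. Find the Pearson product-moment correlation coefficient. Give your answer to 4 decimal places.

S_xy = nΣxy − ΣxΣy = 10·(-461) − 98·(-29) = -4610 − (-2842) = -1768
S_xx = nΣx² − (Σx)² = 10·1296 − 98² = 12960 − 9604 = 3356
S_yy = nΣy² − (Σy)² = 10·925 − (-29)² = 9250 − 841 = 8409
r = S_xy / √(S_xx·S_yy) = -1768 / √(3356·8409) = -1768 / √28220604 = -1768 / 5312.3068 = -0.3328

-0.3328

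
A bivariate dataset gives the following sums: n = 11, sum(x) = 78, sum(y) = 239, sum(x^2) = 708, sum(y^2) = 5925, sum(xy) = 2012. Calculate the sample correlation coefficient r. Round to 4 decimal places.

0.9421

S_xy = nΣxy − ΣxΣy = 11·2012 − 78·239 = 22132 − 18642 = 3490
S_xx = nΣx² − (Σx)² = 11·708 − 78² = 7788 − 6084 = 1704
S_yy = nΣy² − (Σy)² = 11·5925 − 239² = 65175 − 57121 = 8054
r = S_xy / √(S_xx·S_yy) = 3490 / √(1704·8054) = 3490 / √13724016 = 3490 / 3704.5939 = 0.9421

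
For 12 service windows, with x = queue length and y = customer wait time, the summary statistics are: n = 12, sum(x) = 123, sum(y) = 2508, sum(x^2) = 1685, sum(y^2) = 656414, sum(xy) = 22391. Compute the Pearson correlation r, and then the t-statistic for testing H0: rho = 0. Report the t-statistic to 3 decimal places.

S_xy = nΣxy − ΣxΣy = 12·22391 − 123·2508 = 268692 − 308484 = -39792
S_xx = nΣx² − (Σx)² = 12·1685 − 123² = 20220 − 15129 = 5091
S_yy = nΣy² − (Σy)² = 12·656414 − 2508² = 7876968 − 6290064 = 1586904
r = S_xy / √(S_xx·S_yy) = -39792 / √(5091·1586904) = -39792 / √8078928264 = -39792 / 89882.8586 = -0.4427
t = r·√(n−2)/√(1−r²) = -0.4427·√10 / √(1−0.195983) = -1.399940 / 0.896670 = -1.561

-1.561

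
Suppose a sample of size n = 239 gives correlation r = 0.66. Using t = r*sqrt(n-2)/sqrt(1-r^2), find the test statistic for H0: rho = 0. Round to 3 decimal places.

1 − r² = 1 − 0.4356 = 0.5644;  √(1−r²) = 0.751266
√(n−2) = √237 = 15.394804
t = r·√(n−2)/√(1−r²) = 0.66 · 15.394804 / 0.751266 = 13.525

13.525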